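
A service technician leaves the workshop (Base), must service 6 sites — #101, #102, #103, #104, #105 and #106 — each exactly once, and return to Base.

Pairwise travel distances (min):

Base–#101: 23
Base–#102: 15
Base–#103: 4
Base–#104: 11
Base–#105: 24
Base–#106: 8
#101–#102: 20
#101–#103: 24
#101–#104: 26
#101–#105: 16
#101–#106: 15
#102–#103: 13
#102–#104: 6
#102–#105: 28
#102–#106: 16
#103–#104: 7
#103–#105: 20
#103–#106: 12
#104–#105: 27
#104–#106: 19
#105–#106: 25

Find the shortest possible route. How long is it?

There are 360 distinct closed tours to check (reversals are equivalent).
Base → #101 → #102 → #103 → #104 → #105 → #106 → Base: 23+20+13+7+27+25+8 = 123
Base → #101 → #102 → #103 → #104 → #106 → #105 → Base: 23+20+13+7+19+25+24 = 131
Base → #101 → #102 → #103 → #105 → #104 → #106 → Base: 23+20+13+20+27+19+8 = 130
Base → #101 → #102 → #103 → #105 → #106 → #104 → Base: 23+20+13+20+25+19+11 = 131
Base → #101 → #102 → #103 → #106 → #104 → #105 → Base: 23+20+13+12+19+27+24 = 138
Base → #101 → #102 → #103 → #106 → #105 → #104 → Base: 23+20+13+12+25+27+11 = 131
Base → #101 → #102 → #104 → #103 → #105 → #106 → Base: 23+20+6+7+20+25+8 = 109
Base → #101 → #102 → #104 → #103 → #106 → #105 → Base: 23+20+6+7+12+25+24 = 117
… (352 more)
Base → #103 → #104 → #102 → #105 → #101 → #106 → Base: 4+7+6+28+16+15+8 = 84  ← best
The minimum is 84.
One optimal route: Base → #103 → #104 → #102 → #105 → #101 → #106 → Base (or its reverse).

84 min — the shortest possible round trip.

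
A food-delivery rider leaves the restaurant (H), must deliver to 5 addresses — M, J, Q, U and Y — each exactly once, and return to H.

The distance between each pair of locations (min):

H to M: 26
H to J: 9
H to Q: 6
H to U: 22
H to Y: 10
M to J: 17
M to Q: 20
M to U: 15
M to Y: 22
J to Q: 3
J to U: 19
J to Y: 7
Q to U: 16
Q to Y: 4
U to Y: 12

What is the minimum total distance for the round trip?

Shortest round trip = 63 min.

H - M - J - Q - U - Y - H: 26+17+3+16+12+10 = 84
H - M - J - Q - Y - U - H: 26+17+3+4+12+22 = 84
H - M - J - U - Q - Y - H: 26+17+19+16+4+10 = 92
H - M - J - U - Y - Q - H: 26+17+19+12+4+6 = 84
H - M - J - Y - Q - U - H: 26+17+7+4+16+22 = 92
H - M - J - Y - U - Q - H: 26+17+7+12+16+6 = 84
H - M - Q - J - U - Y - H: 26+20+3+19+12+10 = 90
H - M - Q - J - Y - U - H: 26+20+3+7+12+22 = 90
H - M - Q - U - J - Y - H: 26+20+16+19+7+10 = 98
H - M - Q - U - Y - J - H: 26+20+16+12+7+9 = 90
H - M - Q - Y - J - U - H: 26+20+4+7+19+22 = 98
H - M - Q - Y - U - J - H: 26+20+4+12+19+9 = 90
H - M - U - J - Q - Y - H: 26+15+19+3+4+10 = 77
H - M - U - J - Y - Q - H: 26+15+19+7+4+6 = 77
… (46 more)
H - J - M - U - Y - Q - H: 9+17+15+12+4+6 = 63  ← best
The minimum is 63.
One optimal route: H → J → M → U → Y → Q → H (or its reverse).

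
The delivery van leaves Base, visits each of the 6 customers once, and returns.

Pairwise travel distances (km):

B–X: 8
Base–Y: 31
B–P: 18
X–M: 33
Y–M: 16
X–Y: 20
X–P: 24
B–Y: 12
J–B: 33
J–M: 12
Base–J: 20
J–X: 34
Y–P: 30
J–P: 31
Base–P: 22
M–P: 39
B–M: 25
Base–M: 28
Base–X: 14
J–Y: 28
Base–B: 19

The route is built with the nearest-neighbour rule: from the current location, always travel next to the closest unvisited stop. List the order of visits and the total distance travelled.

115 km along Base → X → B → Y → M → J → P → Base.

At Base the remaining stops are X 14, B 19, J 20, P 22, M 28, Y 31; go to X.
At X the remaining stops are B 8, Y 20, P 24, M 33, J 34; go to B.
At B the remaining stops are Y 12, P 18, M 25, J 33; go to Y.
At Y the remaining stops are M 16, J 28, P 30; go to M.
At M the remaining stops are J 12, P 39; go to J.
At J the remaining stops are P 31; go to P.
Return P→Base: 22.
Total = 14 + 8 + 12 + 16 + 12 + 31 + 22 = 115.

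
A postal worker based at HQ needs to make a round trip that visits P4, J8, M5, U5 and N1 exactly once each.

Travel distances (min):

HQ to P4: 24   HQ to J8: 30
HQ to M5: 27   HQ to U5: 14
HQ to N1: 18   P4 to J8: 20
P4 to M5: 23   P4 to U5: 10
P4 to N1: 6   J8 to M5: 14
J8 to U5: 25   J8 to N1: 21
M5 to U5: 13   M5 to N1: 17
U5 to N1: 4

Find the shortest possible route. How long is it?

85 min — the shortest possible round trip.

There are 60 distinct closed tours to check (reversals are equivalent).
HQ - P4 - J8 - M5 - U5 - N1 - HQ: 24+20+14+13+4+18 = 93
HQ - P4 - J8 - M5 - N1 - U5 - HQ: 24+20+14+17+4+14 = 93
HQ - P4 - J8 - U5 - M5 - N1 - HQ: 24+20+25+13+17+18 = 117
HQ - P4 - J8 - U5 - N1 - M5 - HQ: 24+20+25+4+17+27 = 117
HQ - P4 - J8 - N1 - M5 - U5 - HQ: 24+20+21+17+13+14 = 109
HQ - P4 - J8 - N1 - U5 - M5 - HQ: 24+20+21+4+13+27 = 109
HQ - P4 - M5 - J8 - U5 - N1 - HQ: 24+23+14+25+4+18 = 108
HQ - P4 - M5 - J8 - N1 - U5 - HQ: 24+23+14+21+4+14 = 100
HQ - P4 - M5 - U5 - J8 - N1 - HQ: 24+23+13+25+21+18 = 124
HQ - P4 - M5 - U5 - N1 - J8 - HQ: 24+23+13+4+21+30 = 115
HQ - P4 - M5 - N1 - J8 - U5 - HQ: 24+23+17+21+25+14 = 124
HQ - P4 - M5 - N1 - U5 - J8 - HQ: 24+23+17+4+25+30 = 123
HQ - P4 - U5 - J8 - M5 - N1 - HQ: 24+10+25+14+17+18 = 108
HQ - P4 - U5 - J8 - N1 - M5 - HQ: 24+10+25+21+17+27 = 124
… (46 more)
HQ - M5 - J8 - P4 - N1 - U5 - HQ: 27+14+20+6+4+14 = 85  ← best
The minimum is 85.
One optimal route: HQ → M5 → J8 → P4 → N1 → U5 → HQ (or its reverse).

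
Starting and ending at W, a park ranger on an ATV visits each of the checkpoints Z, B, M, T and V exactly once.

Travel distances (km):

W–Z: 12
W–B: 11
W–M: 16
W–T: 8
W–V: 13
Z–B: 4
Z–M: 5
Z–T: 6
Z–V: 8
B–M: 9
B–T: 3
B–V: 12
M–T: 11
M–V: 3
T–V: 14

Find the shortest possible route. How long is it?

With 5 stops there are 5!/2 = 60 distinct round trips (a route and its reverse cost the same).
W → Z → B → M → T → V → W: 12+4+9+11+14+13 = 63
W → Z → B → M → V → T → W: 12+4+9+3+14+8 = 50
W → Z → B → T → M → V → W: 12+4+3+11+3+13 = 46
W → Z → B → T → V → M → W: 12+4+3+14+3+16 = 52
W → Z → B → V → M → T → W: 12+4+12+3+11+8 = 50
W → Z → B → V → T → M → W: 12+4+12+14+11+16 = 69
W → Z → M → B → T → V → W: 12+5+9+3+14+13 = 56
W → Z → M → B → V → T → W: 12+5+9+12+14+8 = 60
W → Z → M → T → B → V → W: 12+5+11+3+12+13 = 56
W → Z → M → T → V → B → W: 12+5+11+14+12+11 = 65
W → Z → M → V → B → T → W: 12+5+3+12+3+8 = 43
W → Z → M → V → T → B → W: 12+5+3+14+3+11 = 48
W → Z → T → B → M → V → W: 12+6+3+9+3+13 = 46
W → Z → T → B → V → M → W: 12+6+3+12+3+16 = 52
… (46 more)
W → T → B → Z → M → V → W: 8+3+4+5+3+13 = 36  ← best
The minimum is 36.
One optimal route: W → T → B → Z → M → V → W (or its reverse).

Minimum total distance: 36 km.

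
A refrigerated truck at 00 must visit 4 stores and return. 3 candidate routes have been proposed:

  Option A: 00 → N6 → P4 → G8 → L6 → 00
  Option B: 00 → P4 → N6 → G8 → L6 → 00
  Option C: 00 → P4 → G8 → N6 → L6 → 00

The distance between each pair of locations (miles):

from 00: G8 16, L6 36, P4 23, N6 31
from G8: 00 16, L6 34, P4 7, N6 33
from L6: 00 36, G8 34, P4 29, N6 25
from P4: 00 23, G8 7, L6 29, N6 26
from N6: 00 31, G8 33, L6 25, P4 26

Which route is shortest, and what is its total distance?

Shortest is Option C, total 124 miles.

Option A: 31 + 26 + 7 + 34 + 36 = 134
Option B: 23 + 26 + 33 + 34 + 36 = 152
Option C: 23 + 7 + 33 + 25 + 36 = 124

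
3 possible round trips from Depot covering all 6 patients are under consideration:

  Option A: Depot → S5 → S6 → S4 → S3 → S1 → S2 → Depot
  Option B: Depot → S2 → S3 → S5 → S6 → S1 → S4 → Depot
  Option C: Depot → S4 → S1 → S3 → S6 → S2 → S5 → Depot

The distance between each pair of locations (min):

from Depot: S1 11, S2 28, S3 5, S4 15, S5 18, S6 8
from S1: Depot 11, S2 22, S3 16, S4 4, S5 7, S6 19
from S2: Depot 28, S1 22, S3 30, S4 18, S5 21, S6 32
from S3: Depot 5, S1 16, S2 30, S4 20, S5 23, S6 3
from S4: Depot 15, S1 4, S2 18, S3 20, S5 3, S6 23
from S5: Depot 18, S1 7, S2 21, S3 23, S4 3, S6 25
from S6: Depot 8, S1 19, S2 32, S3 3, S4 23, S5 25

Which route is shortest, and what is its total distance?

Shortest is Option C, total 109 min.

Option A: 18 + 25 + 23 + 20 + 16 + 22 + 28 = 152
Option B: 28 + 30 + 23 + 25 + 19 + 4 + 15 = 144
Option C: 15 + 4 + 16 + 3 + 32 + 21 + 18 = 109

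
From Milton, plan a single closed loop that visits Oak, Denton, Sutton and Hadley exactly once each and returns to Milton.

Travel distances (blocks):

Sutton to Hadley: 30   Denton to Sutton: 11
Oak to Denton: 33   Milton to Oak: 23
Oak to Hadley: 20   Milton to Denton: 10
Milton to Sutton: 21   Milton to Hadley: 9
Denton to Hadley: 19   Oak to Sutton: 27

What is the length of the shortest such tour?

With 4 stops there are 4!/2 = 12 distinct round trips (a route and its reverse cost the same).
Milton → Oak → Denton → Sutton → Hadley → Milton: 23+33+11+30+9 = 106
Milton → Oak → Denton → Hadley → Sutton → Milton: 23+33+19+30+21 = 126
Milton → Oak → Sutton → Denton → Hadley → Milton: 23+27+11+19+9 = 89
Milton → Oak → Sutton → Hadley → Denton → Milton: 23+27+30+19+10 = 109
Milton → Oak → Hadley → Denton → Sutton → Milton: 23+20+19+11+21 = 94
Milton → Oak → Hadley → Sutton → Denton → Milton: 23+20+30+11+10 = 94
Milton → Denton → Oak → Sutton → Hadley → Milton: 10+33+27+30+9 = 109
Milton → Denton → Oak → Hadley → Sutton → Milton: 10+33+20+30+21 = 114
Milton → Denton → Sutton → Oak → Hadley → Milton: 10+11+27+20+9 = 77
Milton → Denton → Hadley → Oak → Sutton → Milton: 10+19+20+27+21 = 97
Milton → Sutton → Oak → Denton → Hadley → Milton: 21+27+33+19+9 = 109
Milton → Sutton → Denton → Oak → Hadley → Milton: 21+11+33+20+9 = 94
The minimum is 77.
One optimal route: Milton → Denton → Sutton → Oak → Hadley → Milton (or its reverse).

Shortest round trip = 77 blocks.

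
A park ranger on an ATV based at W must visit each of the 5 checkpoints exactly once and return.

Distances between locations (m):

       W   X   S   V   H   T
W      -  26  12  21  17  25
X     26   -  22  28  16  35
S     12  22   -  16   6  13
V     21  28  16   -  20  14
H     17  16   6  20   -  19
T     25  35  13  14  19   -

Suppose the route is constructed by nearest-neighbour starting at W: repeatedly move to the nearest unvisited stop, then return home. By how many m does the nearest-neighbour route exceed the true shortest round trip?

W: S=12, H=17, V=21, T=25, X=26 ⇒ S
S: H=6, T=13, V=16, X=22 ⇒ H
H: X=16, T=19, V=20 ⇒ X
X: V=28, T=35 ⇒ V
V: T=14 ⇒ T
NN route W → S → H → X → V → T → W costs 101.
Optimal: W → X → H → S → T → V → W costs 96 (by enumerating all 60 distinct tours).
Excess = 101 − 96 = 5.

5 m longer than the optimal tour.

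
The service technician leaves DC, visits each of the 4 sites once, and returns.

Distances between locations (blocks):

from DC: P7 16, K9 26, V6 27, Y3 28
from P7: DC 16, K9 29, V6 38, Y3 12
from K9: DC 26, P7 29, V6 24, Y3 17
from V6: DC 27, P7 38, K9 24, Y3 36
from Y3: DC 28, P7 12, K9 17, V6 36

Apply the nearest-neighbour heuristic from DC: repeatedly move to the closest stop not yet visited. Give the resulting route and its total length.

DC → [P7:16 / K9:26 / V6:27 / Y3:28] → P7 (16)
P7 → [Y3:12 / K9:29 / V6:38] → Y3 (12)
Y3 → [K9:17 / V6:36] → K9 (17)
K9 → [V6:24] → V6 (24)
Return V6→DC: 27.
Total = 16 + 12 + 17 + 24 + 27 = 96.

Nearest-neighbour total = 96 blocks; route DC → P7 → Y3 → K9 → V6 → DC.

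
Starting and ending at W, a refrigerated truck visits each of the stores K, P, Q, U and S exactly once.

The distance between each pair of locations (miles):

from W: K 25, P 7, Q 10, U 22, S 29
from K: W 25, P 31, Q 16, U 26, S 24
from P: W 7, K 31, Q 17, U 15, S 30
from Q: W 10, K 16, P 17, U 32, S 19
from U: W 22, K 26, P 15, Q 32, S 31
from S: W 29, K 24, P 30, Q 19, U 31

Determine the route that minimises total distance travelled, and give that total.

Minimum total distance: 101 miles.

W-K-P-Q-U-S-W: 25+31+17+32+31+29 = 165
W-K-P-Q-S-U-W: 25+31+17+19+31+22 = 145
W-K-P-U-Q-S-W: 25+31+15+32+19+29 = 151
W-K-P-U-S-Q-W: 25+31+15+31+19+10 = 131
W-K-P-S-Q-U-W: 25+31+30+19+32+22 = 159
W-K-P-S-U-Q-W: 25+31+30+31+32+10 = 159
W-K-Q-P-U-S-W: 25+16+17+15+31+29 = 133
W-K-Q-P-S-U-W: 25+16+17+30+31+22 = 141
W-K-Q-U-P-S-W: 25+16+32+15+30+29 = 147
W-K-Q-U-S-P-W: 25+16+32+31+30+7 = 141
W-K-Q-S-P-U-W: 25+16+19+30+15+22 = 127
W-K-Q-S-U-P-W: 25+16+19+31+15+7 = 113
W-K-U-P-Q-S-W: 25+26+15+17+19+29 = 131
W-K-U-P-S-Q-W: 25+26+15+30+19+10 = 125
… (46 more)
W-P-U-K-S-Q-W: 7+15+26+24+19+10 = 101  ← best
The minimum is 101.
One optimal route: W → P → U → K → S → Q → W (or its reverse).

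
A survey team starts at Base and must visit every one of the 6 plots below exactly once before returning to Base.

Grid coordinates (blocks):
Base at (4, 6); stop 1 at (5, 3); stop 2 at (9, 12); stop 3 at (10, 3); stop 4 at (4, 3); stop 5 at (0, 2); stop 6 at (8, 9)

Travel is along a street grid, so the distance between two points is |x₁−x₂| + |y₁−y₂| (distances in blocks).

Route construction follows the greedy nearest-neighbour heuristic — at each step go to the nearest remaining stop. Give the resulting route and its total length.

From Base: distances to unvisited — stop 4=3, stop 1=4, stop 6=7, stop 5=8, stop 3=9, stop 2=11. Nearest is stop 4 (3).
From stop 4: distances to unvisited — stop 1=1, stop 5=5, stop 3=6, stop 6=10, stop 2=14. Nearest is stop 1 (1).
From stop 1: distances to unvisited — stop 3=5, stop 5=6, stop 6=9, stop 2=13. Nearest is stop 3 (5).
From stop 3: distances to unvisited — stop 6=8, stop 2=10, stop 5=11. Nearest is stop 6 (8).
From stop 6: distances to unvisited — stop 2=4, stop 5=15. Nearest is stop 2 (4).
From stop 2: distances to unvisited — stop 5=19. Nearest is stop 5 (19).
Return stop 5→Base: 8.
Total = 3 + 1 + 5 + 8 + 4 + 19 + 8 = 48.

48 blocks along Base → stop 4 → stop 1 → stop 3 → stop 6 → stop 2 → stop 5 → Base.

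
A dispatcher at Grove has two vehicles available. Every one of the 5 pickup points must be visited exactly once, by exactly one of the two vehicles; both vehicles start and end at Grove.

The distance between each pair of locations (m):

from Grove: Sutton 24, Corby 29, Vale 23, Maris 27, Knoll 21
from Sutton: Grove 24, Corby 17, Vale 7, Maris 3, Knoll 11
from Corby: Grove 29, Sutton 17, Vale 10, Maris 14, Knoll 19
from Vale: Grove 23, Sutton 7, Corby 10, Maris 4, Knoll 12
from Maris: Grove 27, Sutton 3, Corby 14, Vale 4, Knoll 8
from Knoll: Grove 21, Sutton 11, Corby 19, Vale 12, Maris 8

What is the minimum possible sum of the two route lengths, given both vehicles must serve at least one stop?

There are 2^4 − 1 = 15 ways to divide the 5 stops into two non-empty groups. For each, the best each vehicle can do is its own shortest tour through its group:
  {Sutton} + {Corby, Vale, Maris, Knoll}: 48 + 72 = 120
  {Corby} + {Sutton, Vale, Maris, Knoll}: 58 + 62 = 120
  {Sutton, Corby} + {Vale, Maris, Knoll}: 70 + 56 = 126
  {Vale} + {Sutton, Corby, Maris, Knoll}: 46 + 78 = 124
  {Sutton, Vale} + {Corby, Maris, Knoll}: 54 + 72 = 126
  {Corby, Vale} + {Sutton, Maris, Knoll}: 62 + 56 = 118
  … (15 splits in total)
  {Sutton, Corby, Vale, Maris} + {Knoll}: 70 + 42 = 112  ← best
Best: vehicle 1 Grove → Sutton → Maris → Vale → Corby → Grove = 70; vehicle 2 Grove → Knoll → Grove = 42; combined 112.

Minimum combined distance: 112 m.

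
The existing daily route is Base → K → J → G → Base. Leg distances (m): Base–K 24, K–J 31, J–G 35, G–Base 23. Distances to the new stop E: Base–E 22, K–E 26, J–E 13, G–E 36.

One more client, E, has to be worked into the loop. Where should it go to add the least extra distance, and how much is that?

Adding 8 m by placing E on the K–J leg.

Insertion cost between consecutive stops i–j is d(i,E) + d(E,j) − d(i,j):
  between Base and K: 22 + 26 − 24 = 24
  between K and J: 26 + 13 − 31 = 8
  between J and G: 13 + 36 − 35 = 14
  between G and Base: 36 + 22 − 23 = 35
Cheapest insertion is between K and J, adding 8.
New total = 113 + 8 = 121.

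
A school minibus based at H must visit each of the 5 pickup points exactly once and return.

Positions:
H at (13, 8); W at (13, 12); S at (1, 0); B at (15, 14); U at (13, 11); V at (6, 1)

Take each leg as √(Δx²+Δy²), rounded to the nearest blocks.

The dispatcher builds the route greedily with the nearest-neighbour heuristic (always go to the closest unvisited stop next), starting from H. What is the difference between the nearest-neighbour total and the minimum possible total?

H: U=3, W=4, B=6, V=10, S=14 ⇒ U
U: W=1, B=4, V=12, S=16 ⇒ W
W: B=3, V=13, S=17 ⇒ B
B: V=16, S=20 ⇒ V
V: S=5 ⇒ S
NN route H → U → W → B → V → S → H costs 42.
Optimal: H → S → V → U → W → B → H costs 41 (by enumerating all 60 distinct tours).
Excess = 42 − 41 = 1.

The nearest-neighbour route is 1 blocks longer than optimal.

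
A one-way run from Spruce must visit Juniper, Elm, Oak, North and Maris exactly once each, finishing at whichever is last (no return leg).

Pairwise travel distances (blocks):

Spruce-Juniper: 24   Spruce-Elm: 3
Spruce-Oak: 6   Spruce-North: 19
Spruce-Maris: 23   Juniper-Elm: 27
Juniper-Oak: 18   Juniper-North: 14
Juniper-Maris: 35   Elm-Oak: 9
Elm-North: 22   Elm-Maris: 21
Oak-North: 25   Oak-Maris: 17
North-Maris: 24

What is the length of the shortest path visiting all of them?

67 blocks — the minimum one-way total.

There are 5! = 120 possible orderings.
Spruce - Juniper - Elm - Oak - North - Maris: 24+27+9+25+24 = 109
Spruce - Juniper - Elm - Oak - Maris - North: 24+27+9+17+24 = 101
Spruce - Juniper - Elm - North - Oak - Maris: 24+27+22+25+17 = 115
Spruce - Juniper - Elm - North - Maris - Oak: 24+27+22+24+17 = 114
Spruce - Juniper - Elm - Maris - Oak - North: 24+27+21+17+25 = 114
Spruce - Juniper - Elm - Maris - North - Oak: 24+27+21+24+25 = 121
Spruce - Juniper - Oak - Elm - North - Maris: 24+18+9+22+24 = 97
Spruce - Juniper - Oak - Elm - Maris - North: 24+18+9+21+24 = 96
Spruce - Juniper - Oak - North - Elm - Maris: 24+18+25+22+21 = 110
Spruce - Juniper - Oak - North - Maris - Elm: 24+18+25+24+21 = 112
Spruce - Juniper - Oak - Maris - Elm - North: 24+18+17+21+22 = 102
Spruce - Juniper - Oak - Maris - North - Elm: 24+18+17+24+22 = 105
Spruce - Juniper - North - Elm - Oak - Maris: 24+14+22+9+17 = 86
Spruce - Juniper - North - Elm - Maris - Oak: 24+14+22+21+17 = 98
… (106 more)
Spruce - Elm - Oak - Maris - North - Juniper: 3+9+17+24+14 = 67  ← best
The minimum is 67.
One shortest path: Spruce → Elm → Oak → Maris → North → Juniper.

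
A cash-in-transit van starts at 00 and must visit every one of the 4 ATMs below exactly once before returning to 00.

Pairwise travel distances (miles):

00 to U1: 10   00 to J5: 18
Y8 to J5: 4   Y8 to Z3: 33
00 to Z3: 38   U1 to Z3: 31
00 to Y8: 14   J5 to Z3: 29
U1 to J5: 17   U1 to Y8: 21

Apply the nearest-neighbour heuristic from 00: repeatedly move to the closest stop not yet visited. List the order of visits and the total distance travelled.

00 → [U1:10 / Y8:14 / J5:18 / Z3:38] → U1 (10)
U1 → [J5:17 / Y8:21 / Z3:31] → J5 (17)
J5 → [Y8:4 / Z3:29] → Y8 (4)
Y8 → [Z3:33] → Z3 (33)
Return Z3→00: 38.
Total = 10 + 17 + 4 + 33 + 38 = 102.

Total distance 102 miles via the nearest-neighbour route 00 → U1 → J5 → Y8 → Z3 → 00.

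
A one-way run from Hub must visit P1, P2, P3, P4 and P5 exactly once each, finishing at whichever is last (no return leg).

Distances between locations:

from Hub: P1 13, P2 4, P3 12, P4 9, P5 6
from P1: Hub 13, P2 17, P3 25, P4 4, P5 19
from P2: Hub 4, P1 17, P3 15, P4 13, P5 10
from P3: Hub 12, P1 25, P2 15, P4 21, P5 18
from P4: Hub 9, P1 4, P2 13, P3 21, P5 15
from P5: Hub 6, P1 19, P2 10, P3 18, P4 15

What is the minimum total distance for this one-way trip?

There are 5! = 120 possible orderings.
Hub → P1 → P2 → P3 → P4 → P5: 13+17+15+21+15 = 81
Hub → P1 → P2 → P3 → P5 → P4: 13+17+15+18+15 = 78
Hub → P1 → P2 → P4 → P3 → P5: 13+17+13+21+18 = 82
Hub → P1 → P2 → P4 → P5 → P3: 13+17+13+15+18 = 76
Hub → P1 → P2 → P5 → P3 → P4: 13+17+10+18+21 = 79
Hub → P1 → P2 → P5 → P4 → P3: 13+17+10+15+21 = 76
Hub → P1 → P3 → P2 → P4 → P5: 13+25+15+13+15 = 81
Hub → P1 → P3 → P2 → P5 → P4: 13+25+15+10+15 = 78
Hub → P1 → P3 → P4 → P2 → P5: 13+25+21+13+10 = 82
Hub → P1 → P3 → P4 → P5 → P2: 13+25+21+15+10 = 84
Hub → P1 → P3 → P5 → P2 → P4: 13+25+18+10+13 = 79
Hub → P1 → P3 → P5 → P4 → P2: 13+25+18+15+13 = 84
Hub → P1 → P4 → P2 → P3 → P5: 13+4+13+15+18 = 63
Hub → P1 → P4 → P2 → P5 → P3: 13+4+13+10+18 = 58
… (106 more)
Hub → P2 → P3 → P5 → P4 → P1: 4+15+18+15+4 = 56  ← best
The minimum is 56.
One shortest path: Hub → P2 → P3 → P5 → P4 → P1.

Minimum one-way distance = 56.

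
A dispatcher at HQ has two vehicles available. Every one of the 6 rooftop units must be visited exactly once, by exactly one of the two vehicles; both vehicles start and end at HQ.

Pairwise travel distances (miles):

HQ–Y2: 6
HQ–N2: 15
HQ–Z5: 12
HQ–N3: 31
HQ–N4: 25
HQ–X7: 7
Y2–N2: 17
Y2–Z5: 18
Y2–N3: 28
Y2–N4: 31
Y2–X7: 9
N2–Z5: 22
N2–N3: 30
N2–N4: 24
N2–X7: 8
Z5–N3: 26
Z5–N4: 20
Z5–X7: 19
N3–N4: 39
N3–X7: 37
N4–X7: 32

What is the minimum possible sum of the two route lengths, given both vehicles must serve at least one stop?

Check every non-empty split of the stops between the two vehicles; for each half take its own optimal tour:
  {Y2} + {N2, Z5, N3, N4, X7}: 12 + 116 = 128
  {N2} + {Y2, Z5, N3, N4, X7}: 30 + 115 = 145
  {Y2, N2} + {Z5, N3, N4, X7}: 38 + 115 = 153
  {Z5} + {Y2, N2, N3, N4, X7}: 24 + 112 = 136
  {Y2, Z5} + {N2, N3, N4, X7}: 36 + 109 = 145
  {N2, Z5} + {Y2, N3, N4, X7}: 49 + 108 = 157
  … (31 splits in total)
Best: vehicle 1 HQ → Y2 → HQ = 12; vehicle 2 HQ → Z5 → N3 → N4 → N2 → X7 → HQ = 116; combined 128.

Minimum combined distance: 128 miles.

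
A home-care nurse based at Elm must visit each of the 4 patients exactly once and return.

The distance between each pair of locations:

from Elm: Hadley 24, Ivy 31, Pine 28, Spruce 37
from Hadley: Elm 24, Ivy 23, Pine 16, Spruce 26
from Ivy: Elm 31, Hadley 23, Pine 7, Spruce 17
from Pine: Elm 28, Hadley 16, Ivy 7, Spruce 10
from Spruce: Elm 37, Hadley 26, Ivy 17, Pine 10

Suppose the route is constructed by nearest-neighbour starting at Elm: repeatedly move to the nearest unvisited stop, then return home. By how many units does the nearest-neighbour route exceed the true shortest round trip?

Elm: Hadley=24, Pine=28, Ivy=31, Spruce=37 ⇒ Hadley
Hadley: Pine=16, Ivy=23, Spruce=26 ⇒ Pine
Pine: Ivy=7, Spruce=10 ⇒ Ivy
Ivy: Spruce=17 ⇒ Spruce
NN route Elm → Hadley → Pine → Ivy → Spruce → Elm costs 101.
Optimal: Elm → Hadley → Pine → Spruce → Ivy → Elm costs 98 (by enumerating all 12 distinct tours).
Excess = 101 − 98 = 3.

The nearest-neighbour route is 3 longer than optimal.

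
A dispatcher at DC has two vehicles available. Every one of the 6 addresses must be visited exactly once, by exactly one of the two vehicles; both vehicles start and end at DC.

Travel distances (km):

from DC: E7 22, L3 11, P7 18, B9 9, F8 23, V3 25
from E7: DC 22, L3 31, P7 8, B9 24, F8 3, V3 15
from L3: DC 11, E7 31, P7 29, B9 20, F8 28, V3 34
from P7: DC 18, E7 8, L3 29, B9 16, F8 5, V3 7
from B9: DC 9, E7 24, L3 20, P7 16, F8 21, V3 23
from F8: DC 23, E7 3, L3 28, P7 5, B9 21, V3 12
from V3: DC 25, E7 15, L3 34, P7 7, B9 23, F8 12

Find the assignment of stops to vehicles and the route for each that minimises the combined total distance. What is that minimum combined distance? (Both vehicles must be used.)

Minimum combined distance: 91 km.

Try each way of splitting the stops between the two vehicles (each non-empty) and, for each split, find the best tour for each vehicle:
  {E7} + {L3, P7, B9, F8, V3}: 44 + 83 = 127
  {L3} + {E7, P7, B9, F8, V3}: 22 + 69 = 91
  {E7, L3} + {P7, B9, F8, V3}: 64 + 67 = 131
  {P7} + {E7, L3, B9, F8, V3}: 36 + 89 = 125
  {E7, P7} + {L3, B9, F8, V3}: 48 + 83 = 131
  {L3, P7} + {E7, B9, F8, V3}: 58 + 69 = 127
  … (31 splits in total)
Best: vehicle 1 DC → L3 → DC = 22; vehicle 2 DC → E7 → F8 → P7 → V3 → B9 → DC = 69; combined 91.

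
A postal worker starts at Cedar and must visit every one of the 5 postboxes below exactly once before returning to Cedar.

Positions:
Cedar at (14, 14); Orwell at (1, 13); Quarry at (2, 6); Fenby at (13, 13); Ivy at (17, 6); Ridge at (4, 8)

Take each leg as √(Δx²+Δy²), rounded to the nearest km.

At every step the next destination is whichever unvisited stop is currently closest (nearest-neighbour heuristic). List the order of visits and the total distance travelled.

Nearest-neighbour total = 45 km; route Cedar → Fenby → Ivy → Ridge → Quarry → Orwell → Cedar.

Cedar → [Fenby:1 / Ivy:9 / Ridge:12 / Orwell:13 / Quarry:14] → Fenby (1)
Fenby → [Ivy:8 / Ridge:10 / Orwell:12 / Quarry:13] → Ivy (8)
Ivy → [Ridge:13 / Quarry:15 / Orwell:17] → Ridge (13)
Ridge → [Quarry:3 / Orwell:6] → Quarry (3)
Quarry → [Orwell:7] → Orwell (7)
Return Orwell→Cedar: 13.
Total = 1 + 8 + 13 + 3 + 7 + 13 = 45.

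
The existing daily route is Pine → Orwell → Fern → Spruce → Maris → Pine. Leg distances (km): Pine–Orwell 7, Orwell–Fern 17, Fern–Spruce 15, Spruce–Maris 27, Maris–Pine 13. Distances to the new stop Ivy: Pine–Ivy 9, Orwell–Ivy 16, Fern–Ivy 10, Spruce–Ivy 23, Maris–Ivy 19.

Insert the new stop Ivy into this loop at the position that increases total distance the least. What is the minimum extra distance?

Adding 9 km by placing Ivy on the Orwell–Fern leg.

Insertion cost between consecutive stops i–j is d(i,Ivy) + d(Ivy,j) − d(i,j):
  between Pine and Orwell: 9 + 16 − 7 = 18
  between Orwell and Fern: 16 + 10 − 17 = 9
  between Fern and Spruce: 10 + 23 − 15 = 18
  between Spruce and Maris: 23 + 19 − 27 = 15
  between Maris and Pine: 19 + 9 − 13 = 15
Cheapest insertion is between Orwell and Fern, adding 9.
New total = 79 + 9 = 88.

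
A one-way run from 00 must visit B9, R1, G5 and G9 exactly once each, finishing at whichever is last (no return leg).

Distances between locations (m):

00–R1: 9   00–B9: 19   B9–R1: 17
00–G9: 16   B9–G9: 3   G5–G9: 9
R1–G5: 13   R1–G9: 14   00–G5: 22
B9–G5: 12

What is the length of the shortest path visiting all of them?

Minimum one-way distance = 34 m.

There are 4! = 24 possible orderings.
00 - B9 - R1 - G5 - G9: 19+17+13+9 = 58
00 - B9 - R1 - G9 - G5: 19+17+14+9 = 59
00 - B9 - G5 - R1 - G9: 19+12+13+14 = 58
00 - B9 - G5 - G9 - R1: 19+12+9+14 = 54
00 - B9 - G9 - R1 - G5: 19+3+14+13 = 49
00 - B9 - G9 - G5 - R1: 19+3+9+13 = 44
00 - R1 - B9 - G5 - G9: 9+17+12+9 = 47
00 - R1 - B9 - G9 - G5: 9+17+3+9 = 38
00 - R1 - G5 - B9 - G9: 9+13+12+3 = 37
00 - R1 - G5 - G9 - B9: 9+13+9+3 = 34
00 - R1 - G9 - B9 - G5: 9+14+3+12 = 38
00 - R1 - G9 - G5 - B9: 9+14+9+12 = 44
00 - G5 - B9 - R1 - G9: 22+12+17+14 = 65
00 - G5 - B9 - G9 - R1: 22+12+3+14 = 51
… (10 more)
The minimum is 34.
One shortest path: 00 → R1 → G5 → G9 → B9.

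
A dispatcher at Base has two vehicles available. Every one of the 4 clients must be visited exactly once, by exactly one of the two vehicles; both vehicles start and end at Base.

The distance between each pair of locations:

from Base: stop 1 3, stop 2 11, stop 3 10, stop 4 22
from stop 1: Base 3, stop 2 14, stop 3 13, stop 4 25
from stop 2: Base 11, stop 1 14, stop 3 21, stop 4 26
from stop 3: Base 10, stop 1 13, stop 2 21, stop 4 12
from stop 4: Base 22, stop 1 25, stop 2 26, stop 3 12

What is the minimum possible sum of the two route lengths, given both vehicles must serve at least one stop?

Minimum combined distance: 65.

There are 2^3 − 1 = 7 ways to divide the 4 stops into two non-empty groups. For each, the best each vehicle can do is its own shortest tour through its group:
  {stop 1} + {stop 2, stop 3, stop 4}: 6 + 59 = 65
  {stop 2} + {stop 1, stop 3, stop 4}: 22 + 50 = 72
  {stop 1, stop 2} + {stop 3, stop 4}: 28 + 44 = 72
  {stop 3} + {stop 1, stop 2, stop 4}: 20 + 65 = 85
  {stop 1, stop 3} + {stop 2, stop 4}: 26 + 59 = 85
  {stop 2, stop 3} + {stop 1, stop 4}: 42 + 50 = 92
  … (7 splits in total)
Best: vehicle 1 Base → stop 1 → Base = 6; vehicle 2 Base → stop 2 → stop 4 → stop 3 → Base = 59; combined 65.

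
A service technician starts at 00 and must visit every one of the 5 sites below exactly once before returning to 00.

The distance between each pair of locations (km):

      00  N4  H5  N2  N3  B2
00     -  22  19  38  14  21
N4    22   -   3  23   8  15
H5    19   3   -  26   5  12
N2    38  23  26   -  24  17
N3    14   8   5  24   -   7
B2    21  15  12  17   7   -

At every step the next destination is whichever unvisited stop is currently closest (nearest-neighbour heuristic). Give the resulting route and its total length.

Nearest-neighbour total = 92 km; route 00 → N3 → H5 → N4 → B2 → N2 → 00.

From 00: distances to unvisited — N3=14, H5=19, B2=21, N4=22, N2=38. Nearest is N3 (14).
From N3: distances to unvisited — H5=5, B2=7, N4=8, N2=24. Nearest is H5 (5).
From H5: distances to unvisited — N4=3, B2=12, N2=26. Nearest is N4 (3).
From N4: distances to unvisited — B2=15, N2=23. Nearest is B2 (15).
From B2: distances to unvisited — N2=17. Nearest is N2 (17).
Return N2→00: 38.
Total = 14 + 5 + 3 + 15 + 17 + 38 = 92.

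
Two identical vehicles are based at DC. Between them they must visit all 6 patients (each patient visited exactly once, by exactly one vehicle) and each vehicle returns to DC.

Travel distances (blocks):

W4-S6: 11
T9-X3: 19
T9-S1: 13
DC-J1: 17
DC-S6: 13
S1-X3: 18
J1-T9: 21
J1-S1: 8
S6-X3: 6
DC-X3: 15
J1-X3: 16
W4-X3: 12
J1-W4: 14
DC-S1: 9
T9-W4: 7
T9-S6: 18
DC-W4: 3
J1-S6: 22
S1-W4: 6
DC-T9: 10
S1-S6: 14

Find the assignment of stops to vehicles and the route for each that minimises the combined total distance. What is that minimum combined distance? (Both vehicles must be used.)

Check every non-empty split of the stops between the two vehicles; for each half take its own optimal tour:
  {J1} + {T9, S1, W4, S6, X3}: 34 + 58 = 92
  {T9} + {J1, S1, W4, S6, X3}: 20 + 52 = 72
  {J1, T9} + {S1, W4, S6, X3}: 48 + 44 = 92
  {S1} + {J1, T9, W4, S6, X3}: 18 + 66 = 84
  {J1, S1} + {T9, W4, S6, X3}: 34 + 48 = 82
  {T9, S1} + {J1, W4, S6, X3}: 32 + 52 = 84
  … (31 splits in total)
Best: vehicle 1 DC → T9 → DC = 20; vehicle 2 DC → W4 → S1 → J1 → X3 → S6 → DC = 52; combined 72.

Minimum combined distance: 72 blocks.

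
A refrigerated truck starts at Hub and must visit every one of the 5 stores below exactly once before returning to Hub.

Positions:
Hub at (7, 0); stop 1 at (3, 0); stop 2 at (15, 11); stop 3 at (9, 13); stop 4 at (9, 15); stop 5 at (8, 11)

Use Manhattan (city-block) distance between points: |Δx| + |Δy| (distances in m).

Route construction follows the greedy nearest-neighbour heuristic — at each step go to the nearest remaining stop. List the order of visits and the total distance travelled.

Total distance 54 m via the nearest-neighbour route Hub → stop 1 → stop 5 → stop 3 → stop 4 → stop 2 → Hub.

Hub → [stop 1:4 / stop 5:12 / stop 3:15 / stop 4:17 / stop 2:19] → stop 1 (4)
stop 1 → [stop 5:16 / stop 3:19 / stop 4:21 / stop 2:23] → stop 5 (16)
stop 5 → [stop 3:3 / stop 4:5 / stop 2:7] → stop 3 (3)
stop 3 → [stop 4:2 / stop 2:8] → stop 4 (2)
stop 4 → [stop 2:10] → stop 2 (10)
Return stop 2→Hub: 19.
Total = 4 + 16 + 3 + 2 + 10 + 19 = 54.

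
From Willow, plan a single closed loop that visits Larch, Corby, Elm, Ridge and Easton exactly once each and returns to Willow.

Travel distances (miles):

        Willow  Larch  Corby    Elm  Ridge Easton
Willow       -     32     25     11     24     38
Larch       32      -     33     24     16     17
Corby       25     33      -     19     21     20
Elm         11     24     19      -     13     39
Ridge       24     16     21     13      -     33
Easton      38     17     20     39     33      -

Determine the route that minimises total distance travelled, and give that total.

There are 60 distinct closed tours to check (reversals are equivalent).
Willow→Larch→Corby→Elm→Ridge→Easton→Willow: 32+33+19+13+33+38 = 168
Willow→Larch→Corby→Elm→Easton→Ridge→Willow: 32+33+19+39+33+24 = 180
Willow→Larch→Corby→Ridge→Elm→Easton→Willow: 32+33+21+13+39+38 = 176
Willow→Larch→Corby→Ridge→Easton→Elm→Willow: 32+33+21+33+39+11 = 169
Willow→Larch→Corby→Easton→Elm→Ridge→Willow: 32+33+20+39+13+24 = 161
Willow→Larch→Corby→Easton→Ridge→Elm→Willow: 32+33+20+33+13+11 = 142
Willow→Larch→Elm→Corby→Ridge→Easton→Willow: 32+24+19+21+33+38 = 167
Willow→Larch→Elm→Corby→Easton→Ridge→Willow: 32+24+19+20+33+24 = 152
Willow→Larch→Elm→Ridge→Corby→Easton→Willow: 32+24+13+21+20+38 = 148
Willow→Larch→Elm→Ridge→Easton→Corby→Willow: 32+24+13+33+20+25 = 147
Willow→Larch→Elm→Easton→Corby→Ridge→Willow: 32+24+39+20+21+24 = 160
Willow→Larch→Elm→Easton→Ridge→Corby→Willow: 32+24+39+33+21+25 = 174
Willow→Larch→Ridge→Corby→Elm→Easton→Willow: 32+16+21+19+39+38 = 165
Willow→Larch→Ridge→Corby→Easton→Elm→Willow: 32+16+21+20+39+11 = 139
… (46 more)
Willow→Corby→Easton→Larch→Ridge→Elm→Willow: 25+20+17+16+13+11 = 102  ← best
The minimum is 102.
One optimal route: Willow → Corby → Easton → Larch → Ridge → Elm → Willow (or its reverse).

Minimum total distance: 102 miles.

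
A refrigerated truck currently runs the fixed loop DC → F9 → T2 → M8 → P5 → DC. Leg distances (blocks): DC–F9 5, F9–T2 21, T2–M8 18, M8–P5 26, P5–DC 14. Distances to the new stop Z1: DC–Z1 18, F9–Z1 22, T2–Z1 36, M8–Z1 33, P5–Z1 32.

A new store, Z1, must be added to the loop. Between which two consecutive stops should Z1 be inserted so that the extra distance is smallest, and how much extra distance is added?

Minimum extra distance: 35 blocks, inserting Z1 between DC and F9.

Insertion cost between consecutive stops i–j is d(i,Z1) + d(Z1,j) − d(i,j):
  between DC and F9: 18 + 22 − 5 = 35
  between F9 and T2: 22 + 36 − 21 = 37
  between T2 and M8: 36 + 33 − 18 = 51
  between M8 and P5: 33 + 32 − 26 = 39
  between P5 and DC: 32 + 18 − 14 = 36
Cheapest insertion is between DC and F9, adding 35.
New total = 84 + 35 = 119.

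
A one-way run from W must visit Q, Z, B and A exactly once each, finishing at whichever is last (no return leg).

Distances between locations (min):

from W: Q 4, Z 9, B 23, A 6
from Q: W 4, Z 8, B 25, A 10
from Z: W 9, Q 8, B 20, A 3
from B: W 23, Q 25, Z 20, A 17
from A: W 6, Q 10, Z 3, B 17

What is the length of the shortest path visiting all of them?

There are 4! = 24 possible orderings.
W→Q→Z→B→A: 4+8+20+17 = 49
W→Q→Z→A→B: 4+8+3+17 = 32
W→Q→B→Z→A: 4+25+20+3 = 52
W→Q→B→A→Z: 4+25+17+3 = 49
W→Q→A→Z→B: 4+10+3+20 = 37
W→Q→A→B→Z: 4+10+17+20 = 51
W→Z→Q→B→A: 9+8+25+17 = 59
W→Z→Q→A→B: 9+8+10+17 = 44
W→Z→B→Q→A: 9+20+25+10 = 64
W→Z→B→A→Q: 9+20+17+10 = 56
W→Z→A→Q→B: 9+3+10+25 = 47
W→Z→A→B→Q: 9+3+17+25 = 54
W→B→Q→Z→A: 23+25+8+3 = 59
W→B→Q→A→Z: 23+25+10+3 = 61
… (10 more)
The minimum is 32.
One shortest path: W → Q → Z → A → B.

Shortest open route: 32 min.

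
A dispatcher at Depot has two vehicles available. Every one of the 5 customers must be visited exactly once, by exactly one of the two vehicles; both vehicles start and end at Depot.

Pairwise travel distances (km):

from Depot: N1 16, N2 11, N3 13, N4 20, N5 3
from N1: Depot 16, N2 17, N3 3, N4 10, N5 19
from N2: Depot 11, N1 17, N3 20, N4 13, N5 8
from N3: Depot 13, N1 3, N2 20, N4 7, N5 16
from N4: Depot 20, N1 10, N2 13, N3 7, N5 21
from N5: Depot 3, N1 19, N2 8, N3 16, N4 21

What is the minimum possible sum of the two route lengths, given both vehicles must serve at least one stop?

There are 2^4 − 1 = 15 ways to divide the 5 stops into two non-empty groups. For each, the best each vehicle can do is its own shortest tour through its group:
  {N1} + {N2, N3, N4, N5}: 32 + 44 = 76
  {N2} + {N1, N3, N4, N5}: 22 + 50 = 72
  {N1, N2} + {N3, N4, N5}: 44 + 44 = 88
  {N3} + {N1, N2, N4, N5}: 26 + 50 = 76
  {N1, N3} + {N2, N4, N5}: 32 + 44 = 76
  {N2, N3} + {N1, N4, N5}: 44 + 50 = 94
  … (15 splits in total)
  {N1, N2, N3, N4} + {N5}: 50 + 6 = 56  ← best
Best: vehicle 1 Depot → N1 → N3 → N4 → N2 → Depot = 50; vehicle 2 Depot → N5 → Depot = 6; combined 56.

Minimum combined distance: 56 km.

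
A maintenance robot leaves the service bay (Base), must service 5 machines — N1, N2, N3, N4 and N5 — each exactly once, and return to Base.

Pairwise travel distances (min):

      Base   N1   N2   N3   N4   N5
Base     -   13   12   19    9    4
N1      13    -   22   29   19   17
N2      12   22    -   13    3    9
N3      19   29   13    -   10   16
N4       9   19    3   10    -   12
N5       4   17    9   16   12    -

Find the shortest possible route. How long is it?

With 5 stops there are 5!/2 = 60 distinct round trips (a route and its reverse cost the same).
Base→N1→N2→N3→N4→N5→Base: 13+22+13+10+12+4 = 74
Base→N1→N2→N3→N5→N4→Base: 13+22+13+16+12+9 = 85
Base→N1→N2→N4→N3→N5→Base: 13+22+3+10+16+4 = 68
Base→N1→N2→N4→N5→N3→Base: 13+22+3+12+16+19 = 85
Base→N1→N2→N5→N3→N4→Base: 13+22+9+16+10+9 = 79
Base→N1→N2→N5→N4→N3→Base: 13+22+9+12+10+19 = 85
Base→N1→N3→N2→N4→N5→Base: 13+29+13+3+12+4 = 74
Base→N1→N3→N2→N5→N4→Base: 13+29+13+9+12+9 = 85
Base→N1→N3→N4→N2→N5→Base: 13+29+10+3+9+4 = 68
Base→N1→N3→N4→N5→N2→Base: 13+29+10+12+9+12 = 85
Base→N1→N3→N5→N2→N4→Base: 13+29+16+9+3+9 = 79
Base→N1→N3→N5→N4→N2→Base: 13+29+16+12+3+12 = 85
Base→N1→N4→N2→N3→N5→Base: 13+19+3+13+16+4 = 68
Base→N1→N4→N2→N5→N3→Base: 13+19+3+9+16+19 = 79
… (46 more)
The minimum is 68.
One optimal route: Base → N1 → N2 → N4 → N3 → N5 → Base (or its reverse).

68 min — the shortest possible round trip.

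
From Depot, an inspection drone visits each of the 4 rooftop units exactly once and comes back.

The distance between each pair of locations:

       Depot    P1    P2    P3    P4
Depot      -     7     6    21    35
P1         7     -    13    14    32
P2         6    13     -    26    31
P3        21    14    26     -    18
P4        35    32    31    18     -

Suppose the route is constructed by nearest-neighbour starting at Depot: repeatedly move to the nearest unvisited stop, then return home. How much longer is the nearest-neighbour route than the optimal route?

From Depot: P2=6, P1=7, P3=21, P4=35 → choose P2 (6).
From P2: P1=13, P3=26, P4=31 → choose P1 (13).
From P1: P3=14, P4=32 → choose P3 (14).
From P3: P4=18 → choose P4 (18).
NN route Depot → P2 → P1 → P3 → P4 → Depot costs 86.
Optimal: Depot → P1 → P3 → P4 → P2 → Depot costs 76 (by enumerating all 12 distinct tours).
Excess = 86 − 76 = 10.

Excess over optimum: 10.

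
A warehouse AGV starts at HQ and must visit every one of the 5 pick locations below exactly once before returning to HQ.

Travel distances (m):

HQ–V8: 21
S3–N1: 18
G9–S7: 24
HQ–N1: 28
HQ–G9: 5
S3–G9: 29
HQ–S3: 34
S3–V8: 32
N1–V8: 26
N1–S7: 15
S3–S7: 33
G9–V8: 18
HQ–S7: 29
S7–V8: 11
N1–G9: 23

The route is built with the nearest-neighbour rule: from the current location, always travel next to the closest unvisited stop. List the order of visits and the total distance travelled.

101 m along HQ → G9 → V8 → S7 → N1 → S3 → HQ.

HQ → [G9:5 / V8:21 / N1:28 / S7:29 / S3:34] → G9 (5)
G9 → [V8:18 / N1:23 / S7:24 / S3:29] → V8 (18)
V8 → [S7:11 / N1:26 / S3:32] → S7 (11)
S7 → [N1:15 / S3:33] → N1 (15)
N1 → [S3:18] → S3 (18)
Return S3→HQ: 34.
Total = 5 + 18 + 11 + 15 + 18 + 34 = 101.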